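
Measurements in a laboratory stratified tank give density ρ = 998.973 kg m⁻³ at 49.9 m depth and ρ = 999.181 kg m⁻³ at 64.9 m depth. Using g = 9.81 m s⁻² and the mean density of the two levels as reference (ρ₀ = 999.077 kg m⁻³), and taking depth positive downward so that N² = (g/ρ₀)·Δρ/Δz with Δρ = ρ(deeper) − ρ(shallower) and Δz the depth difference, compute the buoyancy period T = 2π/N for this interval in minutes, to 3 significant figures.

Δρ = 999.181 − 998.973 = 0.208 kg m⁻³ over Δz = 64.9 − 49.9 = 15 m.
N² = (9.81/999.077) × (0.208/15) = 1.3616 × 10⁻⁴ s⁻².
N = √(1.3616 × 10⁻⁴) = 0.011669 rad s⁻¹, so T = 2π/N = 538.45 s = 8.9742 min ≈ 8.97 min.

8.97 min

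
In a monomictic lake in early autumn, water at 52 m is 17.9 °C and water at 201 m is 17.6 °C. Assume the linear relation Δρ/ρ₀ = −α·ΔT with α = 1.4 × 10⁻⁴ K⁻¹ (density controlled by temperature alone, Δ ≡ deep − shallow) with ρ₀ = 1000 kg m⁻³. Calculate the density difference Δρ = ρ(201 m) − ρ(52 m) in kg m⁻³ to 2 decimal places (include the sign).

ΔT = -0.3 K, Δρ/ρ₀ = −αΔT = 4.20 × 10⁻⁵.
Δρ = 1000 × (4.20 × 10⁻⁵) = +0.04 kg m⁻³.
Positive Δρ: denser below, stable.

+0.04 kg m⁻³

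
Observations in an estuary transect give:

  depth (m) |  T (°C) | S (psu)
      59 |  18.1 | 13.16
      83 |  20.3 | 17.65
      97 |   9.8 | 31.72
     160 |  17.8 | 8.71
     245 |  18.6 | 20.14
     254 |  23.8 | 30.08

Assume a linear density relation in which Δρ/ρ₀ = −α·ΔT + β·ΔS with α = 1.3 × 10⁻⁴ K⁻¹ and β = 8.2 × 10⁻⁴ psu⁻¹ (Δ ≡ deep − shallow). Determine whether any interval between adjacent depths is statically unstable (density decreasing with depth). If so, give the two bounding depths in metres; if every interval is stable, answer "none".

Evaluate Δρ/ρ₀ = −αΔT + βΔS across each adjacent pair:
  59–83 m: −αΔT+βΔS = −(1.3 × 10⁻⁴)(+2.2)+(8.2 × 10⁻⁴)(+4.49) = 3.4 × 10⁻³ → stable
  83–97 m: −αΔT+βΔS = −(1.3 × 10⁻⁴)(-10.5)+(8.2 × 10⁻⁴)(+14.07) = 0.013 → stable
  97–160 m: −αΔT+βΔS = −(1.3 × 10⁻⁴)(+8.0)+(8.2 × 10⁻⁴)(-23.01) = -0.020 → UNSTABLE
  160–245 m: −αΔT+βΔS = −(1.3 × 10⁻⁴)(+0.8)+(8.2 × 10⁻⁴)(+11.43) = 9.3 × 10⁻³ → stable
  245–254 m: −αΔT+βΔS = −(1.3 × 10⁻⁴)(+5.2)+(8.2 × 10⁻⁴)(+9.94) = 7.5 × 10⁻³ → stable
The 97–160 m interval has Δρ < 0: lighter water underlies denser water.

97–160 m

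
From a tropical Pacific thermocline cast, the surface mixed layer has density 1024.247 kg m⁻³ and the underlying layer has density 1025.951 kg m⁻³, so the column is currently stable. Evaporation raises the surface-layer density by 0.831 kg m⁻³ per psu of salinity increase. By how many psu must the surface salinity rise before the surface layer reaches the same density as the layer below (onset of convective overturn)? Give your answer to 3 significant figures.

Density deficit of the surface layer: 1025.951 − 1024.247 = 1.704 kg m⁻³.
Required change = 1.704 / 0.831 = 2.05 psu.

2.05 psu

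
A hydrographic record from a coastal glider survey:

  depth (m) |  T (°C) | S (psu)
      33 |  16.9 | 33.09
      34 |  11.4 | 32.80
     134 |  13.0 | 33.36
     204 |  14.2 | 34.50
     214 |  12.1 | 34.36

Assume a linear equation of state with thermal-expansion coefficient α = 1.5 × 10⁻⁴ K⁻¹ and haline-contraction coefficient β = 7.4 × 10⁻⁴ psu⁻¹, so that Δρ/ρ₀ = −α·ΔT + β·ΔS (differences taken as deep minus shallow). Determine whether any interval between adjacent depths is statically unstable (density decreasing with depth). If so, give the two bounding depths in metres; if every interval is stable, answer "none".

none

Evaluate Δρ/ρ₀ = −αΔT + βΔS across each adjacent pair:
  33–34 m: −αΔT+βΔS = −(1.5 × 10⁻⁴)(-5.5)+(7.4 × 10⁻⁴)(-0.29) = 6.1 × 10⁻⁴ → stable
  34–134 m: −αΔT+βΔS = −(1.5 × 10⁻⁴)(+1.6)+(7.4 × 10⁻⁴)(+0.56) = 1.7 × 10⁻⁴ → stable
  134–204 m: −αΔT+βΔS = −(1.5 × 10⁻⁴)(+1.2)+(7.4 × 10⁻⁴)(+1.14) = 6.6 × 10⁻⁴ → stable
  204–214 m: −αΔT+βΔS = −(1.5 × 10⁻⁴)(-2.1)+(7.4 × 10⁻⁴)(-0.14) = 2.1 × 10⁻⁴ → stable
Every interval has Δρ > 0: the column is stably stratified throughout.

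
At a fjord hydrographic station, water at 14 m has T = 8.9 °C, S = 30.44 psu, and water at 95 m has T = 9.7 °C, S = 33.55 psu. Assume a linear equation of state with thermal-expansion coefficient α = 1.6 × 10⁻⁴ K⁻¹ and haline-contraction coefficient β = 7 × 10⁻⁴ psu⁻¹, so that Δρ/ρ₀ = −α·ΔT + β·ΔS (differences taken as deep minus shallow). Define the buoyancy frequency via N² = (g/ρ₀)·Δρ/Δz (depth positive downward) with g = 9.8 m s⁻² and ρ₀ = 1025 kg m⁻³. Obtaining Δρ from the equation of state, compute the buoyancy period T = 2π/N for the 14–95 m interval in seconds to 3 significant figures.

399 s

ΔT = +0.8 K, ΔS = +3.11 psu (deep − shallow).
Δρ/ρ₀ = −αΔT + βΔS = -1.28 × 10⁻⁴ + 2.177 × 10⁻³ = 2.049 × 10⁻³, so Δρ ≈ 2.100 kg m⁻³.
N² = (g/ρ₀)·Δρ/Δz = g·(Δρ/ρ₀)/Δz = 9.8 × 2.049 × 10⁻³ / 81 = 2.4790 × 10⁻⁴ s⁻².
N = √(2.4790 × 10⁻⁴) = 0.015745 rad s⁻¹ → T = 2π/N = 399.06 s ≈ 399 s.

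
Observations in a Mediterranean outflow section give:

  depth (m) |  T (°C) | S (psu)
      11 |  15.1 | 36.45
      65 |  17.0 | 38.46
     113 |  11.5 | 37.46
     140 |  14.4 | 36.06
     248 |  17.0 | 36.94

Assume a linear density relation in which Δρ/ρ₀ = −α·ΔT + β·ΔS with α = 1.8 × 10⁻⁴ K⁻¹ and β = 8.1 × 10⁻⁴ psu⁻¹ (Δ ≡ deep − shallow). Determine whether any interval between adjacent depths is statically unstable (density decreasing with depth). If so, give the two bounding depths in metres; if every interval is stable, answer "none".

Evaluate Δρ/ρ₀ = −αΔT + βΔS across each adjacent pair:
  11–65 m: −αΔT+βΔS = −(1.8 × 10⁻⁴)(+1.9)+(8.1 × 10⁻⁴)(+2.01) = 1.3 × 10⁻³ → stable
  65–113 m: −αΔT+βΔS = −(1.8 × 10⁻⁴)(-5.5)+(8.1 × 10⁻⁴)(-1.00) = 1.8 × 10⁻⁴ → stable
  113–140 m: −αΔT+βΔS = −(1.8 × 10⁻⁴)(+2.9)+(8.1 × 10⁻⁴)(-1.40) = -1.7 × 10⁻³ → UNSTABLE
  140–248 m: −αΔT+βΔS = −(1.8 × 10⁻⁴)(+2.6)+(8.1 × 10⁻⁴)(+0.88) = 2.4 × 10⁻⁴ → stable
The 113–140 m interval has Δρ < 0: lighter water underlies denser water.

113–140 m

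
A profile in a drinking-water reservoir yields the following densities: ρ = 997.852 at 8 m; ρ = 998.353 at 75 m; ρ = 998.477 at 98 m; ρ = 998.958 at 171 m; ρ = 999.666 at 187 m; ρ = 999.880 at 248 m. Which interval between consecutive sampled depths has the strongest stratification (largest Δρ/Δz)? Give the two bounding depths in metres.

Compute the density gradient over each adjacent pair:
  8–75 m: Δρ/Δz = 0.501/67 = 7.5 × 10⁻³ kg m⁻⁴
  75–98 m: Δρ/Δz = 0.124/23 = 5.4 × 10⁻³ kg m⁻⁴
  98–171 m: Δρ/Δz = 0.481/73 = 6.6 × 10⁻³ kg m⁻⁴
  171–187 m: Δρ/Δz = 0.708/16 = 0.044 kg m⁻⁴
  187–248 m: Δρ/Δz = 0.214/61 = 3.5 × 10⁻³ kg m⁻⁴
The largest gradient is in the 171–187 m interval — the pycnocline.

171–187 m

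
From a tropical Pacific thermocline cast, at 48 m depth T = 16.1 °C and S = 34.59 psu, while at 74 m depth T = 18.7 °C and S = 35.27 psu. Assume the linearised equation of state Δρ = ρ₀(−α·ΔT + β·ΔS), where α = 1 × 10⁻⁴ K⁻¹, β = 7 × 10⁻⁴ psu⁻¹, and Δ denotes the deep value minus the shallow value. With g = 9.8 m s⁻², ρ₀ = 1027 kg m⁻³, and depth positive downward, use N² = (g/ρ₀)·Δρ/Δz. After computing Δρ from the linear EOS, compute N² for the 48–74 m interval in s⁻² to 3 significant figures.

8.14 × 10⁻⁵ s⁻²

ΔT = +2.6 K, ΔS = +0.68 psu (deep − shallow).
Δρ/ρ₀ = −αΔT + βΔS = -2.60 × 10⁻⁴ + 4.76 × 10⁻⁴ = 2.16 × 10⁻⁴, so Δρ ≈ 0.2218 kg m⁻³.
N² = (g/ρ₀)·Δρ/Δz = g·(Δρ/ρ₀)/Δz = 9.8 × 2.16 × 10⁻⁴ / 26 = 8.1415 × 10⁻⁵ s⁻² ≈ 8.14 × 10⁻⁵ s⁻².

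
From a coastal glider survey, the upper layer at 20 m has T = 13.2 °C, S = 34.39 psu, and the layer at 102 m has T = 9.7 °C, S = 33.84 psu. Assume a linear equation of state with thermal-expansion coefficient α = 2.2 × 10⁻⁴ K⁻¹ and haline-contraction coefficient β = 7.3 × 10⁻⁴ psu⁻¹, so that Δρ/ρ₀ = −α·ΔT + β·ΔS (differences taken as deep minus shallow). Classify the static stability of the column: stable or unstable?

ΔT = 9.7 − 13.2 = -3.5 K and ΔS = 33.84 − 34.39 = -0.55 psu (deep − shallow).
−αΔT = 7.70 × 10⁻⁴; βΔS = -4.015 × 10⁻⁴; sum Δρ/ρ₀ = 3.685 × 10⁻⁴.
Δρ/ρ₀ > 0, so Δρ > 0: deeper water is denser → statically stable.

stable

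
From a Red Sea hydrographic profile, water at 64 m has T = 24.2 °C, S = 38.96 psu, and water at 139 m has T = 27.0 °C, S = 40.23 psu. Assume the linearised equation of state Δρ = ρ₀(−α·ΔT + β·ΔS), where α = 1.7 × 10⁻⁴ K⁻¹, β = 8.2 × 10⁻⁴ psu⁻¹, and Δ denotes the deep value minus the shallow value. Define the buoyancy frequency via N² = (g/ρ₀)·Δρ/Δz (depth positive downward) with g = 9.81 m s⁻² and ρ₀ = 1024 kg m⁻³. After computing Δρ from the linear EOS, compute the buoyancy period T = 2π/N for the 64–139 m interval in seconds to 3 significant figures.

731 s

ΔT = +2.8 K, ΔS = +1.27 psu (deep − shallow).
Δρ/ρ₀ = −αΔT + βΔS = -4.76 × 10⁻⁴ + 1.0414 × 10⁻³ = 5.654 × 10⁻⁴, so Δρ ≈ 0.5790 kg m⁻³.
N² = (g/ρ₀)·Δρ/Δz = g·(Δρ/ρ₀)/Δz = 9.81 × 5.654 × 10⁻⁴ / 75 = 7.3954 × 10⁻⁵ s⁻².
N = √(7.3954 × 10⁻⁵) = 8.5997 × 10⁻³ rad s⁻¹ → T = 2π/N = 730.63 s ≈ 731 s.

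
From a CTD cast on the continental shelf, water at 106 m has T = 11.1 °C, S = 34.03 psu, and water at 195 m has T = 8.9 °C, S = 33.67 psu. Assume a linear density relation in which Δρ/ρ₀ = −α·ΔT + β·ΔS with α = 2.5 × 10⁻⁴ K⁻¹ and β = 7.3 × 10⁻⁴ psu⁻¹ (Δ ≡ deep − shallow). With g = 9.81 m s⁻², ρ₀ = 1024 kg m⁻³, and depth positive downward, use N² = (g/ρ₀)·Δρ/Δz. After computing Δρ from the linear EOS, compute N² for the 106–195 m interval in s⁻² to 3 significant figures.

ΔT = -2.2 K, ΔS = -0.36 psu (deep − shallow).
Δρ/ρ₀ = −αΔT + βΔS = 5.50 × 10⁻⁴ − 2.628 × 10⁻⁴ = 2.872 × 10⁻⁴, so Δρ ≈ 0.2941 kg m⁻³.
N² = (g/ρ₀)·Δρ/Δz = g·(Δρ/ρ₀)/Δz = 9.81 × 2.872 × 10⁻⁴ / 89 = 3.1657 × 10⁻⁵ s⁻² ≈ 3.17 × 10⁻⁵ s⁻².

3.17 × 10⁻⁵ s⁻²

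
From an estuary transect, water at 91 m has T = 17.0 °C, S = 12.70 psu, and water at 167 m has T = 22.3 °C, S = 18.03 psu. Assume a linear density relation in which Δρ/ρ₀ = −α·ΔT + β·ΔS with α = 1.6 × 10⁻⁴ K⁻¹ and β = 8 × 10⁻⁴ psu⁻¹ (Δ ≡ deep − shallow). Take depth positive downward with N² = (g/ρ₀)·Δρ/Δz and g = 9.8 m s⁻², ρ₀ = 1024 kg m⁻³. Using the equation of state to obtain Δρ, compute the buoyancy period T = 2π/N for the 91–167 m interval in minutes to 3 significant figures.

4.99 min

ΔT = +5.3 K, ΔS = +5.33 psu (deep − shallow).
Δρ/ρ₀ = −αΔT + βΔS = -8.48 × 10⁻⁴ + 4.264 × 10⁻³ = 3.416 × 10⁻³, so Δρ ≈ 3.498 kg m⁻³.
N² = (g/ρ₀)·Δρ/Δz = g·(Δρ/ρ₀)/Δz = 9.8 × 3.416 × 10⁻³ / 76 = 4.4048 × 10⁻⁴ s⁻².
N = √(4.4048 × 10⁻⁴) = 0.020988 rad s⁻¹ → T = 2π/N = 299.37 s = 4.9895 min ≈ 4.99 min.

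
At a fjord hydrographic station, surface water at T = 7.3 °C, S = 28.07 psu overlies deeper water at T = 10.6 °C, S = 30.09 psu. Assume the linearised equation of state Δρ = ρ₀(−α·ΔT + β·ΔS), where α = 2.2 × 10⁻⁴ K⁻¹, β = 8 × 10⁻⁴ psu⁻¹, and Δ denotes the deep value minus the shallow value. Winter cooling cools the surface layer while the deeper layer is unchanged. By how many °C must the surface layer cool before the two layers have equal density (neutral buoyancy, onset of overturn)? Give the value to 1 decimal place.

4.0 °C

Neutral buoyancy requires Δρ = 0, i.e. −α(T_deep − T_surf′) + β(S_deep − S_surf) = 0.
T_surf′ = T_deep − (β/α)·ΔS = 10.6 − (8 × 10⁻⁴/2.2 × 10⁻⁴)·(+2.02) = 3.255 °C.
Cooling required: 7.3 − (3.255) = 4.045 °C.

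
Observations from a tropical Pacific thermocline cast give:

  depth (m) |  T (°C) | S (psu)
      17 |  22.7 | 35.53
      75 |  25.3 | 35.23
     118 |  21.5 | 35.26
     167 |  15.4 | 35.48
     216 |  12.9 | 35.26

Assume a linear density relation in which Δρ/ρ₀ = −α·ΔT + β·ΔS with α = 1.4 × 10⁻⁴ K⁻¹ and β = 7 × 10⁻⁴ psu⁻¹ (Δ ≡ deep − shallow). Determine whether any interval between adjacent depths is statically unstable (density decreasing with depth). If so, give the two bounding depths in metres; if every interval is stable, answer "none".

Evaluate Δρ/ρ₀ = −αΔT + βΔS across each adjacent pair:
  17–75 m: −αΔT+βΔS = −(1.4 × 10⁻⁴)(+2.6)+(7 × 10⁻⁴)(-0.30) = -5.7 × 10⁻⁴ → UNSTABLE
  75–118 m: −αΔT+βΔS = −(1.4 × 10⁻⁴)(-3.8)+(7 × 10⁻⁴)(+0.03) = 5.5 × 10⁻⁴ → stable
  118–167 m: −αΔT+βΔS = −(1.4 × 10⁻⁴)(-6.1)+(7 × 10⁻⁴)(+0.22) = 1.0 × 10⁻³ → stable
  167–216 m: −αΔT+βΔS = −(1.4 × 10⁻⁴)(-2.5)+(7 × 10⁻⁴)(-0.22) = 2.0 × 10⁻⁴ → stable
The 17–75 m interval has Δρ < 0: lighter water underlies denser water.

17–75 m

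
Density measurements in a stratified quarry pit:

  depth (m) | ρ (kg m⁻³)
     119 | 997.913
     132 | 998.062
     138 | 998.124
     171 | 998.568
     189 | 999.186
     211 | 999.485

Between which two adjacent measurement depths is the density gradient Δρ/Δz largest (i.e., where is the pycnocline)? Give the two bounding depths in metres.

171–189 m

Compute the density gradient over each adjacent pair:
  119–132 m: Δρ/Δz = 0.149/13 = 0.011 kg m⁻⁴
  132–138 m: Δρ/Δz = 0.062/6 = 0.010 kg m⁻⁴
  138–171 m: Δρ/Δz = 0.444/33 = 0.013 kg m⁻⁴
  171–189 m: Δρ/Δz = 0.618/18 = 0.034 kg m⁻⁴
  189–211 m: Δρ/Δz = 0.299/22 = 0.014 kg m⁻⁴
The largest gradient is in the 171–189 m interval — the pycnocline.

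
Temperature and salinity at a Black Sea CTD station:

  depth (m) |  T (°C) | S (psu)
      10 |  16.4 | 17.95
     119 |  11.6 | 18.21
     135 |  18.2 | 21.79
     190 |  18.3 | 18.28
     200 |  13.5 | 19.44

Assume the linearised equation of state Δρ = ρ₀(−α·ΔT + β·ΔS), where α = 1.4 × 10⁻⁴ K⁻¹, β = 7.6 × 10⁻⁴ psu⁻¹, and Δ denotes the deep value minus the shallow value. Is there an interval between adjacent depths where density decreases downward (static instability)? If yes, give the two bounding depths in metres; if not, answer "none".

135–190 m

Evaluate Δρ/ρ₀ = −αΔT + βΔS across each adjacent pair:
  10–119 m: −αΔT+βΔS = −(1.4 × 10⁻⁴)(-4.8)+(7.6 × 10⁻⁴)(+0.26) = 8.7 × 10⁻⁴ → stable
  119–135 m: −αΔT+βΔS = −(1.4 × 10⁻⁴)(+6.6)+(7.6 × 10⁻⁴)(+3.58) = 1.8 × 10⁻³ → stable
  135–190 m: −αΔT+βΔS = −(1.4 × 10⁻⁴)(+0.1)+(7.6 × 10⁻⁴)(-3.51) = -2.7 × 10⁻³ → UNSTABLE
  190–200 m: −αΔT+βΔS = −(1.4 × 10⁻⁴)(-4.8)+(7.6 × 10⁻⁴)(+1.16) = 1.6 × 10⁻³ → stable
The 135–190 m interval has Δρ < 0: lighter water underlies denser water.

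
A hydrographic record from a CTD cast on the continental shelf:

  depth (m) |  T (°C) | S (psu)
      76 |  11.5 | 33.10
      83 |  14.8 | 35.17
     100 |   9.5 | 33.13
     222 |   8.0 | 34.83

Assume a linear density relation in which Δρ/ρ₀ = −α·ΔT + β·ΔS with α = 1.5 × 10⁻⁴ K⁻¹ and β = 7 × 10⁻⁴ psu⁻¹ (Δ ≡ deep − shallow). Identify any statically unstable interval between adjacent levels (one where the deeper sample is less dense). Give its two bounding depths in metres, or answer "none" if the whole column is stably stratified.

83–100 m

Evaluate Δρ/ρ₀ = −αΔT + βΔS across each adjacent pair:
  76–83 m: −αΔT+βΔS = −(1.5 × 10⁻⁴)(+3.3)+(7 × 10⁻⁴)(+2.07) = 9.5 × 10⁻⁴ → stable
  83–100 m: −αΔT+βΔS = −(1.5 × 10⁻⁴)(-5.3)+(7 × 10⁻⁴)(-2.04) = -6.3 × 10⁻⁴ → UNSTABLE
  100–222 m: −αΔT+βΔS = −(1.5 × 10⁻⁴)(-1.5)+(7 × 10⁻⁴)(+1.70) = 1.4 × 10⁻³ → stable
The 83–100 m interval has Δρ < 0: lighter water underlies denser water.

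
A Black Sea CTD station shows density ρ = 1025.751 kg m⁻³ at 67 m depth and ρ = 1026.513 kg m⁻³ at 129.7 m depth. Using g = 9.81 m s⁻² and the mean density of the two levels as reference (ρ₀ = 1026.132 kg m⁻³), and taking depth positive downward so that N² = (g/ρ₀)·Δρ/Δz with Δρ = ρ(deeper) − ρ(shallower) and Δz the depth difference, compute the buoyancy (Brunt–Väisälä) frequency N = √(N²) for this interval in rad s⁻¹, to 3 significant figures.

Δρ = 1026.513 − 1025.751 = 0.762 kg m⁻³ over Δz = 129.7 − 67 = 62.7 m.
N² = (9.81/1026.132) × (0.762/62.7) = 1.1619 × 10⁻⁴ s⁻².
N = √(1.1619 × 10⁻⁴) = 0.010779 rad s⁻¹ ≈ 0.0108 rad s⁻¹.

0.0108 rad s⁻¹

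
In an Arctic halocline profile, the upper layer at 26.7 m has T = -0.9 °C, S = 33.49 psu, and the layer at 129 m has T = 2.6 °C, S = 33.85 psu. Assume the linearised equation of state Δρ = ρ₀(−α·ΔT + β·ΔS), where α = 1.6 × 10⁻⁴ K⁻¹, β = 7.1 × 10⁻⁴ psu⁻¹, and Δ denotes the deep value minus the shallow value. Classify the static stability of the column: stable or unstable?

ΔT = 2.6 − -0.9 = +3.5 K and ΔS = 33.85 − 33.49 = +0.36 psu (deep − shallow).
−αΔT = -5.60 × 10⁻⁴; βΔS = 2.556 × 10⁻⁴; sum Δρ/ρ₀ = -3.044 × 10⁻⁴.
Δρ/ρ₀ < 0, so Δρ < 0: deeper water is lighter → statically unstable; the column would overturn.

unstable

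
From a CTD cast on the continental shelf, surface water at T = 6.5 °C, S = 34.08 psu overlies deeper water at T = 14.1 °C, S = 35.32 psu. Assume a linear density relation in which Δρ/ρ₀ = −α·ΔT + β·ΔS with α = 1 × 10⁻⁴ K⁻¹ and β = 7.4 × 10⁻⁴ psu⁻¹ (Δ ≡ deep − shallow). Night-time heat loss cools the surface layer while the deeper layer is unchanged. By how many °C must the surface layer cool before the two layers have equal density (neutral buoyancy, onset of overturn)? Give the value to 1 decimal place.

Neutral buoyancy requires Δρ = 0, i.e. −α(T_deep − T_surf′) + β(S_deep − S_surf) = 0.
T_surf′ = T_deep − (β/α)·ΔS = 14.1 − (7.4 × 10⁻⁴/1 × 10⁻⁴)·(+1.24) = 4.924 °C.
Cooling required: 6.5 − (4.924) = 1.576 °C.

1.6 °C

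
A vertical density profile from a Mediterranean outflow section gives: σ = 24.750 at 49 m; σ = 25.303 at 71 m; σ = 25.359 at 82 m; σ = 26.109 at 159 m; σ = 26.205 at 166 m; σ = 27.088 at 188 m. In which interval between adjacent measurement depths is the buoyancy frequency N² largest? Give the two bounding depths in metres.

Compute the density gradient over each adjacent pair:
  49–71 m: Δρ/Δz = 0.553/22 = 0.025 kg m⁻⁴
  71–82 m: Δρ/Δz = 0.056/11 = 5.1 × 10⁻³ kg m⁻⁴
  82–159 m: Δρ/Δz = 0.750/77 = 9.7 × 10⁻³ kg m⁻⁴
  159–166 m: Δρ/Δz = 0.096/7 = 0.014 kg m⁻⁴
  166–188 m: Δρ/Δz = 0.883/22 = 0.040 kg m⁻⁴
The largest gradient is in the 166–188 m interval — the pycnocline.

166–188 m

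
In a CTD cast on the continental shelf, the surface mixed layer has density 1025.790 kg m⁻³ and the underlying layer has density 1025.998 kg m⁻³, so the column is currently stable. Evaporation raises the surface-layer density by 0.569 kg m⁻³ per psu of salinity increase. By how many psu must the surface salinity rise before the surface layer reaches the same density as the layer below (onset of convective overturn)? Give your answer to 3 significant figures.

Density deficit of the surface layer: 1025.998 − 1025.790 = 0.208 kg m⁻³.
Required change = 0.208 / 0.569 = 0.366 psu.

0.366 psu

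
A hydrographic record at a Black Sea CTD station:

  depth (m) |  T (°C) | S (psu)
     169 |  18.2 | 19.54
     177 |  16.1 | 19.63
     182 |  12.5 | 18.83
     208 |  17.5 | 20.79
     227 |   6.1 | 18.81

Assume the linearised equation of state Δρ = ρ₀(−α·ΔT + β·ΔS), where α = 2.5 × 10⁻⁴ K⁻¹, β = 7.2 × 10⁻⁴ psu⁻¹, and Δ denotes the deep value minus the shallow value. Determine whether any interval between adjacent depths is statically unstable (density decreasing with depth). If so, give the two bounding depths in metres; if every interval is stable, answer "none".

none

Evaluate Δρ/ρ₀ = −αΔT + βΔS across each adjacent pair:
  169–177 m: −αΔT+βΔS = −(2.5 × 10⁻⁴)(-2.1)+(7.2 × 10⁻⁴)(+0.09) = 5.9 × 10⁻⁴ → stable
  177–182 m: −αΔT+βΔS = −(2.5 × 10⁻⁴)(-3.6)+(7.2 × 10⁻⁴)(-0.80) = 3.2 × 10⁻⁴ → stable
  182–208 m: −αΔT+βΔS = −(2.5 × 10⁻⁴)(+5.0)+(7.2 × 10⁻⁴)(+1.96) = 1.6 × 10⁻⁴ → stable
  208–227 m: −αΔT+βΔS = −(2.5 × 10⁻⁴)(-11.4)+(7.2 × 10⁻⁴)(-1.98) = 1.4 × 10⁻³ → stable
Every interval has Δρ > 0: the column is stably stratified throughout.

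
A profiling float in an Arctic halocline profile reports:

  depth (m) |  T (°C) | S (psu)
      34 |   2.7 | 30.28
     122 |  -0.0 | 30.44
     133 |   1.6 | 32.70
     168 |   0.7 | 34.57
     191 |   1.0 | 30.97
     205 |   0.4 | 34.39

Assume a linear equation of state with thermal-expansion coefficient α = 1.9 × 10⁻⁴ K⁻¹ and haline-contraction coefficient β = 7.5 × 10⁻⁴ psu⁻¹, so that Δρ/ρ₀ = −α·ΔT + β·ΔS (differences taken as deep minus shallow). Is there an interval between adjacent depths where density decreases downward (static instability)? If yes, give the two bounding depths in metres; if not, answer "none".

168–191 m

Evaluate Δρ/ρ₀ = −αΔT + βΔS across each adjacent pair:
  34–122 m: −αΔT+βΔS = −(1.9 × 10⁻⁴)(-2.7)+(7.5 × 10⁻⁴)(+0.16) = 6.3 × 10⁻⁴ → stable
  122–133 m: −αΔT+βΔS = −(1.9 × 10⁻⁴)(+1.6)+(7.5 × 10⁻⁴)(+2.26) = 1.4 × 10⁻³ → stable
  133–168 m: −αΔT+βΔS = −(1.9 × 10⁻⁴)(-0.9)+(7.5 × 10⁻⁴)(+1.87) = 1.6 × 10⁻³ → stable
  168–191 m: −αΔT+βΔS = −(1.9 × 10⁻⁴)(+0.3)+(7.5 × 10⁻⁴)(-3.60) = -2.8 × 10⁻³ → UNSTABLE
  191–205 m: −αΔT+βΔS = −(1.9 × 10⁻⁴)(-0.6)+(7.5 × 10⁻⁴)(+3.42) = 2.7 × 10⁻³ → stable
The 168–191 m interval has Δρ < 0: lighter water underlies denser water.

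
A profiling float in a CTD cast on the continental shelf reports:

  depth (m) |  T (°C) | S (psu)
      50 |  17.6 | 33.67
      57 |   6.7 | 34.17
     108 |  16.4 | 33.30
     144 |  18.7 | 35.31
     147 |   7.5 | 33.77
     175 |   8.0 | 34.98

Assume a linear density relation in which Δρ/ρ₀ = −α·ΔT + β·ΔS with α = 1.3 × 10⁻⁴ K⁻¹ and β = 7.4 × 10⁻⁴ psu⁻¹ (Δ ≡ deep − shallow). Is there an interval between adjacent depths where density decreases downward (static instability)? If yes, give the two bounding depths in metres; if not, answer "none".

57–108 m

Evaluate Δρ/ρ₀ = −αΔT + βΔS across each adjacent pair:
  50–57 m: −αΔT+βΔS = −(1.3 × 10⁻⁴)(-10.9)+(7.4 × 10⁻⁴)(+0.50) = 1.8 × 10⁻³ → stable
  57–108 m: −αΔT+βΔS = −(1.3 × 10⁻⁴)(+9.7)+(7.4 × 10⁻⁴)(-0.87) = -1.9 × 10⁻³ → UNSTABLE
  108–144 m: −αΔT+βΔS = −(1.3 × 10⁻⁴)(+2.3)+(7.4 × 10⁻⁴)(+2.01) = 1.2 × 10⁻³ → stable
  144–147 m: −αΔT+βΔS = −(1.3 × 10⁻⁴)(-11.2)+(7.4 × 10⁻⁴)(-1.54) = 3.2 × 10⁻⁴ → stable
  147–175 m: −αΔT+βΔS = −(1.3 × 10⁻⁴)(+0.5)+(7.4 × 10⁻⁴)(+1.21) = 8.3 × 10⁻⁴ → stable
The 57–108 m interval has Δρ < 0: lighter water underlies denser water.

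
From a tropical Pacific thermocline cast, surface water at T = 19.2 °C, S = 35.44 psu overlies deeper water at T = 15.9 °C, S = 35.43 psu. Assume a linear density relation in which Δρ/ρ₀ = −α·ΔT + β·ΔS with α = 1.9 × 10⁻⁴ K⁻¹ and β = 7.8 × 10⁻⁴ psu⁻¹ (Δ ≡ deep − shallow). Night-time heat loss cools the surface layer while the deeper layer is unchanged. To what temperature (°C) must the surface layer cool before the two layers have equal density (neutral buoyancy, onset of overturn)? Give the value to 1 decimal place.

15.9 °C

Neutral buoyancy requires Δρ = 0, i.e. −α(T_deep − T_surf′) + β(S_deep − S_surf) = 0.
T_surf′ = T_deep − (β/α)·ΔS = 15.9 − (7.8 × 10⁻⁴/1.9 × 10⁻⁴)·(-0.01) = 15.941 °C.
Cooling required: 19.2 − (15.941) = 3.259 °C.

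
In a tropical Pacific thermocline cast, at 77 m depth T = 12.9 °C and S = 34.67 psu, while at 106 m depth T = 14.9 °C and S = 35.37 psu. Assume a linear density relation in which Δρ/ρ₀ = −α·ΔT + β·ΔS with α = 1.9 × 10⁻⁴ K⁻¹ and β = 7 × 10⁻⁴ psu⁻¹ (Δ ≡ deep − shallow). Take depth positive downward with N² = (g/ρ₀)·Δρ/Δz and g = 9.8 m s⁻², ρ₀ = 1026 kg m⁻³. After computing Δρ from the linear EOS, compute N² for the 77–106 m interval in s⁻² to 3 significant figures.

ΔT = +2.0 K, ΔS = +0.70 psu (deep − shallow).
Δρ/ρ₀ = −αΔT + βΔS = -3.80 × 10⁻⁴ + 4.90 × 10⁻⁴ = 1.10 × 10⁻⁴, so Δρ ≈ 0.1129 kg m⁻³.
N² = (g/ρ₀)·Δρ/Δz = g·(Δρ/ρ₀)/Δz = 9.8 × 1.10 × 10⁻⁴ / 29 = 3.7172 × 10⁻⁵ s⁻² ≈ 3.72 × 10⁻⁵ s⁻².

3.72 × 10⁻⁵ s⁻²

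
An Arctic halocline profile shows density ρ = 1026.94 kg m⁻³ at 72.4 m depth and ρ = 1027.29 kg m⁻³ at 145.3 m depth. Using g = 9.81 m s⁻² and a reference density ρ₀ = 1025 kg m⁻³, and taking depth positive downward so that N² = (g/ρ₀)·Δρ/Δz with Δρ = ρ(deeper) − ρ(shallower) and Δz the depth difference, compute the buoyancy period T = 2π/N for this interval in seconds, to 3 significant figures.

Δρ = 1027.29 − 1026.94 = 0.35 kg m⁻³ over Δz = 145.3 − 72.4 = 72.9 m.
N² = (9.81/1025) × (0.35/72.9) = 4.5950 × 10⁻⁵ s⁻².
N = √(4.5950 × 10⁻⁵) = 6.7786 × 10⁻³ rad s⁻¹, so T = 2π/N = 926.91 s ≈ 927 s.
N² > 0, so the interval is statically stable.

927 s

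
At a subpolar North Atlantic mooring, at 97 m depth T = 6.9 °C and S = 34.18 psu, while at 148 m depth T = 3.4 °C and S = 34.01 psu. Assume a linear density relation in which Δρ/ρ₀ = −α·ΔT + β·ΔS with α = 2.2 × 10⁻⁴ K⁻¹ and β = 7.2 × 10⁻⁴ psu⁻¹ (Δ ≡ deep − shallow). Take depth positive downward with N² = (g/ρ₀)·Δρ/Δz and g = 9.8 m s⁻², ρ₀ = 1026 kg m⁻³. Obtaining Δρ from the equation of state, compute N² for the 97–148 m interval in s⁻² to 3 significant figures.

1.24 × 10⁻⁴ s⁻²

ΔT = -3.5 K, ΔS = -0.17 psu (deep − shallow).
Δρ/ρ₀ = −αΔT + βΔS = 7.70 × 10⁻⁴ − 1.224 × 10⁻⁴ = 6.476 × 10⁻⁴, so Δρ ≈ 0.6644 kg m⁻³.
N² = (g/ρ₀)·Δρ/Δz = g·(Δρ/ρ₀)/Δz = 9.8 × 6.476 × 10⁻⁴ / 51 = 1.2444 × 10⁻⁴ s⁻² ≈ 1.24 × 10⁻⁴ s⁻².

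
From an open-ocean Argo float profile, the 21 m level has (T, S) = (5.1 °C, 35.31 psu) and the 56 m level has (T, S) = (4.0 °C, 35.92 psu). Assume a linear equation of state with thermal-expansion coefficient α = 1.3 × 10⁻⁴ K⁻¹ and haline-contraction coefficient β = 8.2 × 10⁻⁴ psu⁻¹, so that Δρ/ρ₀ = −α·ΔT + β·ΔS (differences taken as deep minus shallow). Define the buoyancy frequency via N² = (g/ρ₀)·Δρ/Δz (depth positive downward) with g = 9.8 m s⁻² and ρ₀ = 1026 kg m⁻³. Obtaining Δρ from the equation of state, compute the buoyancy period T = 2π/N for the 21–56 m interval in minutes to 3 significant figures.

7.80 min

ΔT = -1.1 K, ΔS = +0.61 psu (deep − shallow).
Δρ/ρ₀ = −αΔT + βΔS = 1.43 × 10⁻⁴ + 5.002 × 10⁻⁴ = 6.432 × 10⁻⁴, so Δρ ≈ 0.6599 kg m⁻³.
N² = (g/ρ₀)·Δρ/Δz = g·(Δρ/ρ₀)/Δz = 9.8 × 6.432 × 10⁻⁴ / 35 = 1.8010 × 10⁻⁴ s⁻².
N = √(1.8010 × 10⁻⁴) = 0.013420 rad s⁻¹ → T = 2π/N = 468.20 s = 7.8033 min ≈ 7.80 min.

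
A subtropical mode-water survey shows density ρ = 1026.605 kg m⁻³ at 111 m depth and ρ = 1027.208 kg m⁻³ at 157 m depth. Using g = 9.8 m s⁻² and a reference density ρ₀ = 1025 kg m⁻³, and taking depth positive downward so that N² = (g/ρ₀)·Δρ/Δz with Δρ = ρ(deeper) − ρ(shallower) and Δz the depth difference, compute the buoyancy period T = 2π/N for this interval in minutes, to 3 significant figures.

9.35 min

Δρ = 1027.208 − 1026.605 = 0.603 kg m⁻³ over Δz = 157 − 111 = 46 m.
N² = (9.8/1025) × (0.603/46) = 1.2533 × 10⁻⁴ s⁻².
N = √(1.2533 × 10⁻⁴) = 0.011195 rad s⁻¹, so T = 2π/N = 561.25 s = 9.3542 min ≈ 9.35 min.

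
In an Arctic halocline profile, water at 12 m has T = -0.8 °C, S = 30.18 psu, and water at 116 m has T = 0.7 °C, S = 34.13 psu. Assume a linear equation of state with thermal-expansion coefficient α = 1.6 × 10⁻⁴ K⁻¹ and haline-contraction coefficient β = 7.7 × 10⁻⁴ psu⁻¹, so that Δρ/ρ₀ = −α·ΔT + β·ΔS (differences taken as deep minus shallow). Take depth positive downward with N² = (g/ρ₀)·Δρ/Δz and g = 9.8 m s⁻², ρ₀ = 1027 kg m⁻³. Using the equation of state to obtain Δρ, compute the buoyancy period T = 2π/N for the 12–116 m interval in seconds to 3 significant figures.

ΔT = +1.5 K, ΔS = +3.95 psu (deep − shallow).
Δρ/ρ₀ = −αΔT + βΔS = -2.40 × 10⁻⁴ + 3.0415 × 10⁻³ = 2.8015 × 10⁻³, so Δρ ≈ 2.877 kg m⁻³.
N² = (g/ρ₀)·Δρ/Δz = g·(Δρ/ρ₀)/Δz = 9.8 × 2.8015 × 10⁻³ / 104 = 2.6399 × 10⁻⁴ s⁻².
N = √(2.6399 × 10⁻⁴) = 0.016248 rad s⁻¹ → T = 2π/N = 386.71 s ≈ 387 s.

387 s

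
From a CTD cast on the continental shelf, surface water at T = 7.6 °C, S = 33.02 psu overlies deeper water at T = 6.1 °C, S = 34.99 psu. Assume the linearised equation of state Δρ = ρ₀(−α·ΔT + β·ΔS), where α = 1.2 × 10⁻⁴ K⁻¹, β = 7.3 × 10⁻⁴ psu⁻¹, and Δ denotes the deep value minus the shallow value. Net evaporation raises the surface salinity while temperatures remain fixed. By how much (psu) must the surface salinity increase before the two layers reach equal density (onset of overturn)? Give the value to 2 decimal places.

2.22 psu

Neutral buoyancy requires −α(T_deep − T_surf) + β(S_deep − S_surf′) = 0.
S_surf′ = S_deep − (α/β)·ΔT = 34.99 − (1.2 × 10⁻⁴/7.3 × 10⁻⁴)·(-1.5) = 35.2366 psu.
Increase required: 35.2366 − 33.02 = 2.2166 psu.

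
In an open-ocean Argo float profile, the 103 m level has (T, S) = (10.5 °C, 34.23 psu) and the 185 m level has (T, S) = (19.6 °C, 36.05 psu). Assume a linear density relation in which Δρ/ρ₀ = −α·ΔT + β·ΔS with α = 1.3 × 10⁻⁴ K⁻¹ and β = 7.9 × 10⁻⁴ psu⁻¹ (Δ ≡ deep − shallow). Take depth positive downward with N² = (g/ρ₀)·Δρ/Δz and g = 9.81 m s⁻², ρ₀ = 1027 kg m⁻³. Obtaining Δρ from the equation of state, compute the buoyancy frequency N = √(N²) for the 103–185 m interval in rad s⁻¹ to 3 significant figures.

5.52 × 10⁻³ rad s⁻¹

ΔT = +9.1 K, ΔS = +1.82 psu (deep − shallow).
Δρ/ρ₀ = −αΔT + βΔS = -1.183 × 10⁻³ + 1.4378 × 10⁻³ = 2.548 × 10⁻⁴, so Δρ ≈ 0.2617 kg m⁻³.
N² = (g/ρ₀)·Δρ/Δz = g·(Δρ/ρ₀)/Δz = 9.81 × 2.548 × 10⁻⁴ / 82 = 3.0483 × 10⁻⁵ s⁻².
N = √(3.0483 × 10⁻⁵) = 5.5211 × 10⁻³ rad s⁻¹ ≈ 5.52 × 10⁻³ rad s⁻¹.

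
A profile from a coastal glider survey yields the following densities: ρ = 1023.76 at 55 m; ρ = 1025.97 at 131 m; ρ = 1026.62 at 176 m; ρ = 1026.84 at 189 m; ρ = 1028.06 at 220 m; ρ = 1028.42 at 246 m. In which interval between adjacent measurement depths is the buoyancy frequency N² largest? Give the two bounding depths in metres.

Compute the density gradient over each adjacent pair:
  55–131 m: Δρ/Δz = 2.21/76 = 0.029 kg m⁻⁴
  131–176 m: Δρ/Δz = 0.65/45 = 0.014 kg m⁻⁴
  176–189 m: Δρ/Δz = 0.22/13 = 0.017 kg m⁻⁴
  189–220 m: Δρ/Δz = 1.22/31 = 0.039 kg m⁻⁴
  220–246 m: Δρ/Δz = 0.36/26 = 0.014 kg m⁻⁴
The largest gradient is in the 189–220 m interval — the pycnocline.

189–220 m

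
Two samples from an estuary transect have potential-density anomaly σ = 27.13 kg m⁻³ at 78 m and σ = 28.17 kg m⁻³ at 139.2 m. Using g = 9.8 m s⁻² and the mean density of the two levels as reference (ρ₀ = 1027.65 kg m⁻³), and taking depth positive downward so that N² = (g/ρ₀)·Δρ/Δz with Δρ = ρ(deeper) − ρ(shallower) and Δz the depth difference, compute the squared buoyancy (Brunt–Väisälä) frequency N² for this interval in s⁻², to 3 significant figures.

1.62 × 10⁻⁴ s⁻²

Δρ = 1028.17 − 1027.13 = 1.04 kg m⁻³ over Δz = 139.2 − 78 = 61.2 m.
N² = (9.8/1027.65) × (1.04/61.2) = 1.6206 × 10⁻⁴ s⁻² ≈ 1.62 × 10⁻⁴ s⁻².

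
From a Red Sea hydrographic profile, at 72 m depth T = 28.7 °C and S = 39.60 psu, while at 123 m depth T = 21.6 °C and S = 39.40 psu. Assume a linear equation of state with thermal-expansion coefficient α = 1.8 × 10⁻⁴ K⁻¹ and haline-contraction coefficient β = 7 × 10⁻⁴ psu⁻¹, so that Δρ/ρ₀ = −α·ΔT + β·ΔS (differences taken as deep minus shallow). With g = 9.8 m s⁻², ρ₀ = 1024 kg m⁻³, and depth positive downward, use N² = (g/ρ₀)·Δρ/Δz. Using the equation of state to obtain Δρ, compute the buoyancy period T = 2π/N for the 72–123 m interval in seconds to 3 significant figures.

425 s

ΔT = -7.1 K, ΔS = -0.20 psu (deep − shallow).
Δρ/ρ₀ = −αΔT + βΔS = 1.278 × 10⁻³ − 1.40 × 10⁻⁴ = 1.138 × 10⁻³, so Δρ ≈ 1.165 kg m⁻³.
N² = (g/ρ₀)·Δρ/Δz = g·(Δρ/ρ₀)/Δz = 9.8 × 1.138 × 10⁻³ / 51 = 2.1867 × 10⁻⁴ s⁻².
N = √(2.1867 × 10⁻⁴) = 0.014787 rad s⁻¹ → T = 2π/N = 424.91 s ≈ 425 s.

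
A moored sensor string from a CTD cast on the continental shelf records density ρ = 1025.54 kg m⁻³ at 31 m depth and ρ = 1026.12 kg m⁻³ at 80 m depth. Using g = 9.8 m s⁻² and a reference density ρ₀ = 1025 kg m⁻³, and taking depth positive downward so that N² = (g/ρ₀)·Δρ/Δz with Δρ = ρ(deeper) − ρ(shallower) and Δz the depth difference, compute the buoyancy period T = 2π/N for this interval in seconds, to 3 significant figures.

Δρ = 1026.12 − 1025.54 = 0.58 kg m⁻³ over Δz = 80 − 31 = 49 m.
N² = (9.8/1025) × (0.58/49) = 1.1317 × 10⁻⁴ s⁻².
N = √(1.1317 × 10⁻⁴) = 0.010638 rad s⁻¹, so T = 2π/N = 590.64 s ≈ 591 s.

591 s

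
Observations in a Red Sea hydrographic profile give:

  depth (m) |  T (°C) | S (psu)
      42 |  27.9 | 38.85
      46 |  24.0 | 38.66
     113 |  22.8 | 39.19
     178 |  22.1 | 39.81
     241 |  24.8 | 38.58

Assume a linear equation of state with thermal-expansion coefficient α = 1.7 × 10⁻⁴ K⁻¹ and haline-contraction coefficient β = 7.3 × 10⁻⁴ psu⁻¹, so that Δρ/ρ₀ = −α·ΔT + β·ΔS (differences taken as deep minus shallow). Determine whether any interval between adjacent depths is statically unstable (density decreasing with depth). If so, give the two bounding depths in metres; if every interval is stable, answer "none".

178–241 m

Evaluate Δρ/ρ₀ = −αΔT + βΔS across each adjacent pair:
  42–46 m: −αΔT+βΔS = −(1.7 × 10⁻⁴)(-3.9)+(7.3 × 10⁻⁴)(-0.19) = 5.2 × 10⁻⁴ → stable
  46–113 m: −αΔT+βΔS = −(1.7 × 10⁻⁴)(-1.2)+(7.3 × 10⁻⁴)(+0.53) = 5.9 × 10⁻⁴ → stable
  113–178 m: −αΔT+βΔS = −(1.7 × 10⁻⁴)(-0.7)+(7.3 × 10⁻⁴)(+0.62) = 5.7 × 10⁻⁴ → stable
  178–241 m: −αΔT+βΔS = −(1.7 × 10⁻⁴)(+2.7)+(7.3 × 10⁻⁴)(-1.23) = -1.4 × 10⁻³ → UNSTABLE
The 178–241 m interval has Δρ < 0: lighter water underlies denser water.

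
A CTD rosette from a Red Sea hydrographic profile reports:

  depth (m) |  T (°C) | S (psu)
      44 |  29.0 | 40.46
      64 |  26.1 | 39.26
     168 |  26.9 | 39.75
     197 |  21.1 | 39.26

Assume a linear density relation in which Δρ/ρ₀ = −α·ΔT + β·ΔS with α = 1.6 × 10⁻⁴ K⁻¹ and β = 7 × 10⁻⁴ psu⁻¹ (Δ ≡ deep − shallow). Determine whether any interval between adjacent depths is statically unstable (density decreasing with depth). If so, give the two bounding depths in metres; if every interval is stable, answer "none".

44–64 m

Evaluate Δρ/ρ₀ = −αΔT + βΔS across each adjacent pair:
  44–64 m: −αΔT+βΔS = −(1.6 × 10⁻⁴)(-2.9)+(7 × 10⁻⁴)(-1.20) = -3.8 × 10⁻⁴ → UNSTABLE
  64–168 m: −αΔT+βΔS = −(1.6 × 10⁻⁴)(+0.8)+(7 × 10⁻⁴)(+0.49) = 2.1 × 10⁻⁴ → stable
  168–197 m: −αΔT+βΔS = −(1.6 × 10⁻⁴)(-5.8)+(7 × 10⁻⁴)(-0.49) = 5.9 × 10⁻⁴ → stable
The 44–64 m interval has Δρ < 0: lighter water underlies denser water.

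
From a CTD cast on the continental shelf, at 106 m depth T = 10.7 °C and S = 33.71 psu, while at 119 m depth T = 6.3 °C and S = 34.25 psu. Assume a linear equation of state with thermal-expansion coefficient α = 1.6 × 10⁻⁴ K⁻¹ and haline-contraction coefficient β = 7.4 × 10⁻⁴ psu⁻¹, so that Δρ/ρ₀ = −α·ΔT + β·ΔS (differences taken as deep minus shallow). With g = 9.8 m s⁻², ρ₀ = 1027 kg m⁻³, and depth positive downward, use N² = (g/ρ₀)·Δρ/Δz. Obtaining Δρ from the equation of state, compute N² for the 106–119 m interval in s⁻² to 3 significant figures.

8.32 × 10⁻⁴ s⁻²

ΔT = -4.4 K, ΔS = +0.54 psu (deep − shallow).
Δρ/ρ₀ = −αΔT + βΔS = 7.04 × 10⁻⁴ + 3.996 × 10⁻⁴ = 1.1036 × 10⁻³, so Δρ ≈ 1.133 kg m⁻³.
N² = (g/ρ₀)·Δρ/Δz = g·(Δρ/ρ₀)/Δz = 9.8 × 1.1036 × 10⁻³ / 13 = 8.3194 × 10⁻⁴ s⁻² ≈ 8.32 × 10⁻⁴ s⁻².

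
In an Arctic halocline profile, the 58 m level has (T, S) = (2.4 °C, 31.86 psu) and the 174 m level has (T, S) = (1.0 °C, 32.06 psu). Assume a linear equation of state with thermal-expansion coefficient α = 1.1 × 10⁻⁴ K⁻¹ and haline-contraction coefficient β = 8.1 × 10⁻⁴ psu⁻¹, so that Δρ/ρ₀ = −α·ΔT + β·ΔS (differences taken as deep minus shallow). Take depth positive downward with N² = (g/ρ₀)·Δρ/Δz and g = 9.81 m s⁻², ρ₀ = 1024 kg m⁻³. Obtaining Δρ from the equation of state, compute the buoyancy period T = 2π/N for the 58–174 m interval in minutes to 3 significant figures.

20.3 min

ΔT = -1.4 K, ΔS = +0.20 psu (deep − shallow).
Δρ/ρ₀ = −αΔT + βΔS = 1.54 × 10⁻⁴ + 1.62 × 10⁻⁴ = 3.16 × 10⁻⁴, so Δρ ≈ 0.3236 kg m⁻³.
N² = (g/ρ₀)·Δρ/Δz = g·(Δρ/ρ₀)/Δz = 9.81 × 3.16 × 10⁻⁴ / 116 = 2.6724 × 10⁻⁵ s⁻².
N = √(2.6724 × 10⁻⁵) = 5.1695 × 10⁻³ rad s⁻¹ → T = 2π/N = 1.2154 × 10³ s = 20.257 min ≈ 20.3 min.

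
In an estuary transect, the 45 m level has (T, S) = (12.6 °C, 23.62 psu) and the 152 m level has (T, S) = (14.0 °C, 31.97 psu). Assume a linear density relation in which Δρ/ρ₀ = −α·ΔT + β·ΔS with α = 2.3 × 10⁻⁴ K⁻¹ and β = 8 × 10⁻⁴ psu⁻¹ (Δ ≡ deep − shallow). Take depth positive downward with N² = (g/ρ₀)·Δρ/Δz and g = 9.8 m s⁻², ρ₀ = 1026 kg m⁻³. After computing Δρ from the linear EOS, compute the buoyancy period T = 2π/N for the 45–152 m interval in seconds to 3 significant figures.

ΔT = +1.4 K, ΔS = +8.35 psu (deep − shallow).
Δρ/ρ₀ = −αΔT + βΔS = -3.22 × 10⁻⁴ + 6.68 × 10⁻³ = 6.358 × 10⁻³, so Δρ ≈ 6.523 kg m⁻³.
N² = (g/ρ₀)·Δρ/Δz = g·(Δρ/ρ₀)/Δz = 9.8 × 6.358 × 10⁻³ / 107 = 5.8232 × 10⁻⁴ s⁻².
N = √(5.8232 × 10⁻⁴) = 0.024131 rad s⁻¹ → T = 2π/N = 260.38 s ≈ 260 s.

260 s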